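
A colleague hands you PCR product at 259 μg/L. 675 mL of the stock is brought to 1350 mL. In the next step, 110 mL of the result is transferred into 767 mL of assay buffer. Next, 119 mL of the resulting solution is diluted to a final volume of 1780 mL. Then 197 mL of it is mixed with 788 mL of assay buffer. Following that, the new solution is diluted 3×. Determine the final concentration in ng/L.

72.4 ng/L

Overall dilution factor = 2 × 7.973 × 14.96 × 5 × 3 = 3578.
259 μg/L / 3578 = 0.0724 μg/L = 72.4 ng/L.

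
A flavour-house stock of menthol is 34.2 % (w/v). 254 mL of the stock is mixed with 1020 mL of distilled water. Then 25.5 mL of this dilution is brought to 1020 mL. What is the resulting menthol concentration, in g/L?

1.70 g/L

Overall dilution factor = 5.016 × 40 = 201.
34.2 % (w/v) / 201 = 0.170 % (w/v) = 1.70 g/L.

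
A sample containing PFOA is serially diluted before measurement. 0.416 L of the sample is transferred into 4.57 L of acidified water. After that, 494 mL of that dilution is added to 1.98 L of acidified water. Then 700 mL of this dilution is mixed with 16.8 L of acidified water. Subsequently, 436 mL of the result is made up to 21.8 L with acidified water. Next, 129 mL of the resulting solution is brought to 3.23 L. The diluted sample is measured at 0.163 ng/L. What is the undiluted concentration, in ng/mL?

Overall dilution factor = 11.99 × 5.008 × 25 × 50 × 25.04 = 1.88 × 10⁶.
Original = 0.163 ng/L × 1.88 × 10⁶ = 3.06 × 10⁵ ng/L = 306 ng/mL.

306 ng/mL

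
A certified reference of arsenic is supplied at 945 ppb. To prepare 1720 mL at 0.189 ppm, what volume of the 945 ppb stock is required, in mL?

344 mL

0.189 ppm = 189 ppb.
V₁ = C₂V₂/C₁ = 189 × 1720 / 945 = 344 mL.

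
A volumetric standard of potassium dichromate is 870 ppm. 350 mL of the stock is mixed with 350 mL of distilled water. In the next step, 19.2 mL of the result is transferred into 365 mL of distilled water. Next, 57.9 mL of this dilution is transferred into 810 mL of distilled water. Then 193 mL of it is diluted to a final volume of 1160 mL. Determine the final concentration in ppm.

Overall dilution factor = 2 × 20.01 × 14.99 × 6.010 = 3606.
870 ppm / 3606 = 0.241 ppm.

0.241 ppm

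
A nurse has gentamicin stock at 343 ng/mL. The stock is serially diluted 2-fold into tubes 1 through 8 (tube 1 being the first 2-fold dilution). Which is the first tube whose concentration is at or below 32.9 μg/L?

tube 4

Tube n has concentration 343 ng/mL / 2ⁿ.
Need 2ⁿ ≥ 343 ng/mL / 32.9 μg/L = 10.4, so n ≥ 3.38.
First such tube: n = 4.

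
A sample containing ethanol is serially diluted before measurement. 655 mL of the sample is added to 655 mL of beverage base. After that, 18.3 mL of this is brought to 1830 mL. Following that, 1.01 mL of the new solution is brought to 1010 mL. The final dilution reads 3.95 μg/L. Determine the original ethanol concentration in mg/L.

Overall dilution factor = 2 × 100 × 1000 = 2.00 × 10⁵.
Original = 3.95 μg/L × 2.00 × 10⁵ = 7.90 × 10⁵ μg/L = 790 mg/L.

790 mg/L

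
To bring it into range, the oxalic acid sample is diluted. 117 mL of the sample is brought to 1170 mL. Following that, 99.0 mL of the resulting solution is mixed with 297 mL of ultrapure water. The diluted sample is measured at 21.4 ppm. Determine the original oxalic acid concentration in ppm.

Overall dilution factor = 10 × 4 = 40.0.
Original = 21.4 ppm × 40.0 = 856 ppm.

856 ppm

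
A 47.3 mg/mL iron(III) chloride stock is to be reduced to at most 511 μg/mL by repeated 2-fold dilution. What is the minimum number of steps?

Need 2ⁿ ≥ 92.6, so n ≥ log(92.6)/log(2) = 6.53.
Minimum whole steps: n = 7.

7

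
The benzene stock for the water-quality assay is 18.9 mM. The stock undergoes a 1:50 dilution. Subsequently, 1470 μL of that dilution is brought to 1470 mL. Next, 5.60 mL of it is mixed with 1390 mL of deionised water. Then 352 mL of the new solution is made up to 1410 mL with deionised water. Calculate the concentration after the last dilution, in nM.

Overall dilution factor = 50 × 1000 × 249.2 × 4.006 = 4.99 × 10⁷.
18.9 mM / 4.99 × 10⁷ = 3.79 × 10⁻⁷ mM = 0.379 nM.

0.379 nM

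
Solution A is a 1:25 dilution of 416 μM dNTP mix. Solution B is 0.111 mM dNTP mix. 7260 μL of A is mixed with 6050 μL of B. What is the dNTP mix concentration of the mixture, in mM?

0.0595 mM

C_A = 416 μM / 25 = 16.6 μM.
C_B = 0.111 mM = 111 μM.
C_mix = (C_A·V_A + C_B·V_B)/(V_A + V_B) = (16.6×7260 + 111×6050) / 13310 = 59.5 μM = 0.0595 mM.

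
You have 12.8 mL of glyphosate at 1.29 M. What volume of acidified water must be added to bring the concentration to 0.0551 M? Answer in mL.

287 mL

V₂ = C₁V₁/C₂ = 1.29 × 12.8 / 0.0551 = 300 mL.
Diluent to add = V₂ − V₁ = 300 − 12.8 = 287 mL.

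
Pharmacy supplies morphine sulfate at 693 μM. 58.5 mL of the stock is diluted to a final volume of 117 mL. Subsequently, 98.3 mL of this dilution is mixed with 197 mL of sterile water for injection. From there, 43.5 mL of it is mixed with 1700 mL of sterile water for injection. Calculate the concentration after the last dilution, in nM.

Overall dilution factor = 2 × 3.004 × 40.08 = 241.
693 μM / 241 = 2.88 μM = 2880 nM.

2880 nM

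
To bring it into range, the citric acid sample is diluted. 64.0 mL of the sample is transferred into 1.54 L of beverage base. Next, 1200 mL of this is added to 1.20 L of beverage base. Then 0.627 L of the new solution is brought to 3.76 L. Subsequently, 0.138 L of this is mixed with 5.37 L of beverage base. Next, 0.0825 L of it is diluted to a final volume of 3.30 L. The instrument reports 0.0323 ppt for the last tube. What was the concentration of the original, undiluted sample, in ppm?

0.0155 ppm

Overall dilution factor = 25.06 × 2 × 5.997 × 39.91 × 40 = 4.80 × 10⁵.
Original = 0.0323 ppt × 4.80 × 10⁵ = 1.55 × 10⁴ ppt = 0.0155 ppm.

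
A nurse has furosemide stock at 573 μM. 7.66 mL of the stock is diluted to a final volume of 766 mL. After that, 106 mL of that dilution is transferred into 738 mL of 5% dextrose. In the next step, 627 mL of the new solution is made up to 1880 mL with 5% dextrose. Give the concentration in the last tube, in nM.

Overall dilution factor = 100 × 7.962 × 2.998 = 2387.
573 μM / 2387 = 0.240 μM = 240 nM.

240 nM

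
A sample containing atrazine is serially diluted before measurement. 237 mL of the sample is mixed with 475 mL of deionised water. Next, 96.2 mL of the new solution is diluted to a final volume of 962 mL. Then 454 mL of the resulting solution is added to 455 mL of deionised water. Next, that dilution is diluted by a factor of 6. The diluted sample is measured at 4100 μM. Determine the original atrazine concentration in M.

1.48 M

Overall dilution factor = 3.004 × 10 × 2.002 × 6 = 361.
Original = 4100 μM × 361 = 1.48 × 10⁶ μM = 1.48 M.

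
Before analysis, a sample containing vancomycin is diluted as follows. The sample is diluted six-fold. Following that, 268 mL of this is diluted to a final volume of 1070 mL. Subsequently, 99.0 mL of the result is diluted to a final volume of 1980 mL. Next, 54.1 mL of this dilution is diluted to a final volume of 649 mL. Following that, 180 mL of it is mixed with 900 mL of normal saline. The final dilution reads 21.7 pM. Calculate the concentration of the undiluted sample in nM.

748 nM

Overall dilution factor = 6 × 3.993 × 20 × 12.00 × 6 = 3.45 × 10⁴.
Original = 21.7 pM × 3.45 × 10⁴ = 7.48 × 10⁵ pM = 748 nM.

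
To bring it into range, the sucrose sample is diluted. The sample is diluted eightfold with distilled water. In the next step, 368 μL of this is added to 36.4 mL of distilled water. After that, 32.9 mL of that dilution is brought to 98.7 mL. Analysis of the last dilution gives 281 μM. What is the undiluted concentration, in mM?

674 mM

Overall dilution factor = 8 × 99.91 × 3 = 2398.
Original = 281 μM × 2398 = 6.74 × 10⁵ μM = 674 mM.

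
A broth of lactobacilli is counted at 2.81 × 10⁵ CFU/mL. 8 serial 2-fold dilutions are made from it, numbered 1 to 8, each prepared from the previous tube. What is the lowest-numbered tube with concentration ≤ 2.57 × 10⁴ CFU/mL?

tube 4

Tube n has concentration 2.81 × 10⁵ CFU/mL / 2ⁿ.
Need 2ⁿ ≥ 2.81 × 10⁵ CFU/mL / 2.57 × 10⁴ CFU/mL = 10.9, so n ≥ 3.45.
First such tube: n = 4.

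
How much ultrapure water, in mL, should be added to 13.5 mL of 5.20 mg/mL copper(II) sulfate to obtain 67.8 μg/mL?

67.8 μg/mL = 0.0678 mg/mL.
V₂ = C₁V₁/C₂ = 5.20 × 13.5 / 0.0678 = 1035 mL.
Diluent to add = V₂ − V₁ = 1035 − 13.5 = 1020 mL.

1020 mL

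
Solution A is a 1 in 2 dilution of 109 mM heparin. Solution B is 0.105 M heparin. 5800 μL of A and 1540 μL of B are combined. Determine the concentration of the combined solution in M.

C_A = 109 mM / 2 = 54.5 mM.
C_B = 0.105 M = 105 mM.
C_mix = (C_A·V_A + C_B·V_B)/(V_A + V_B) = (54.5×5800 + 105×1540) / 7340 = 65.1 mM = 0.0651 M.

0.0651 M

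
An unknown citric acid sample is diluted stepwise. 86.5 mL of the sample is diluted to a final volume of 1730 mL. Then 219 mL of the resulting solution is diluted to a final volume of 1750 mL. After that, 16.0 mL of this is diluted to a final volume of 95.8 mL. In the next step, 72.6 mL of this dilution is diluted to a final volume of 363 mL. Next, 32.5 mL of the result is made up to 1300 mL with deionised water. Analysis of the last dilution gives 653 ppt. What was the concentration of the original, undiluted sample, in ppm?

125 ppm

Overall dilution factor = 20 × 7.991 × 5.987 × 5 × 40 = 1.91 × 10⁵.
Original = 653 ppt × 1.91 × 10⁵ = 1.25 × 10⁸ ppt = 125 ppm.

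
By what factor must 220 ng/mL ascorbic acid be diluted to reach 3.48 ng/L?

6.32 × 10⁴

Factor = C₀/C_target = 220 ng/mL / 3.48 ng/L = 6.32 × 10⁴.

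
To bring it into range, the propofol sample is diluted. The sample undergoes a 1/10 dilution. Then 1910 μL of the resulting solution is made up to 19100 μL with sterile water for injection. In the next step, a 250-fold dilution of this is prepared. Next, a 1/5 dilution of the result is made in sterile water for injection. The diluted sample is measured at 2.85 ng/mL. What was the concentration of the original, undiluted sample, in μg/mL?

356 μg/mL

Overall dilution factor = 10 × 10 × 250 × 5 = 1.25 × 10⁵.
Original = 2.85 ng/mL × 1.25 × 10⁵ = 3.56 × 10⁵ ng/mL = 356 μg/mL.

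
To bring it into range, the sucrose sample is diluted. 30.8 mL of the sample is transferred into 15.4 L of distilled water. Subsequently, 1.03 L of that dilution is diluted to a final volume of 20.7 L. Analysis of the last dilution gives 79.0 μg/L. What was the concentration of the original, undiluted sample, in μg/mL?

795 μg/mL

Overall dilution factor = 501 × 20.10 = 1.01 × 10⁴.
Original = 79.0 μg/L × 1.01 × 10⁴ = 7.95 × 10⁵ μg/L = 795 μg/mL.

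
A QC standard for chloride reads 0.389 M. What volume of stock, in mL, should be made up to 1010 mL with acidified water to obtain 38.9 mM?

38.9 mM = 0.0389 M.
V₁ = C₂V₂/C₁ = 0.0389 × 1010 / 0.389 = 101 mL.

101 mL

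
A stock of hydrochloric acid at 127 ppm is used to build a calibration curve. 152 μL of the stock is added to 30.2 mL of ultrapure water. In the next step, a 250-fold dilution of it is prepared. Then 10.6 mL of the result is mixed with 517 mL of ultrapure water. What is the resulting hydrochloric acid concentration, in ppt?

51.1 ppt

Overall dilution factor = 199.7 × 250 × 49.77 = 2.48 × 10⁶.
127 ppm / 2.48 × 10⁶ = 5.11 × 10⁻⁵ ppm = 51.1 ppt.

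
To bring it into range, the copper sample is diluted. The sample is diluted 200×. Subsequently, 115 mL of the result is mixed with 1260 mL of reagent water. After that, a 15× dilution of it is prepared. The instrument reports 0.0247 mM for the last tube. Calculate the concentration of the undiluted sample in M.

Overall dilution factor = 200 × 11.96 × 15 = 3.59 × 10⁴.
Original = 0.0247 mM × 3.59 × 10⁴ = 886 mM = 0.886 M.

0.886 M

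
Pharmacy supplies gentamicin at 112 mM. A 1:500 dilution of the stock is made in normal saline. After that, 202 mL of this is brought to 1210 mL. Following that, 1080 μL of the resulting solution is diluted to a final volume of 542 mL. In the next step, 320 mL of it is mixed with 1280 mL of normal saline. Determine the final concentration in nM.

Overall dilution factor = 500 × 5.990 × 501.9 × 5 = 7.52 × 10⁶.
112 mM / 7.52 × 10⁶ = 1.49 × 10⁻⁵ mM = 14.9 nM.

14.9 nM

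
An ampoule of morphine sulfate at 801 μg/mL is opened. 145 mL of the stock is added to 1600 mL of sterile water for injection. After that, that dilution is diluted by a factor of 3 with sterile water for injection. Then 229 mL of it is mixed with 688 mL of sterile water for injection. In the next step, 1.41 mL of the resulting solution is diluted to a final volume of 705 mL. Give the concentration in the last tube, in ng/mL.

11.1 ng/mL

Overall dilution factor = 12.03 × 3 × 4.004 × 500 = 7.23 × 10⁴.
801 μg/mL / 7.23 × 10⁴ = 0.0111 μg/mL = 11.1 ng/mL.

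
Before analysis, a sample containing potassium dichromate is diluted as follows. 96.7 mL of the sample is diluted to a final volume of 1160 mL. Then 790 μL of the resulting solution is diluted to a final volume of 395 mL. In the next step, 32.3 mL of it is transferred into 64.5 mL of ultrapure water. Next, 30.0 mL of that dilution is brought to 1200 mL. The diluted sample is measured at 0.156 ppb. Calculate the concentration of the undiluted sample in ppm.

112 ppm

Overall dilution factor = 12.00 × 500 × 2.997 × 40 = 7.19 × 10⁵.
Original = 0.156 ppb × 7.19 × 10⁵ = 1.12 × 10⁵ ppb = 112 ppm.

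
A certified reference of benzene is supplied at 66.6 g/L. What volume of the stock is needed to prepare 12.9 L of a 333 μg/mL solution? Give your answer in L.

0.0645 L

333 μg/mL = 0.333 g/L.
V₁ = C₂V₂/C₁ = 0.333 × 12.9 / 66.6 = 0.0645 L.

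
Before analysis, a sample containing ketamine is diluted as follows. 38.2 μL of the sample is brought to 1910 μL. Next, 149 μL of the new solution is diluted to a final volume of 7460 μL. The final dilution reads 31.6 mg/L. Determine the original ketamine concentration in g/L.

79.1 g/L

Overall dilution factor = 50 × 50.07 = 2503.
Original = 31.6 mg/L × 2503 = 7.91 × 10⁴ mg/L = 79.1 g/L.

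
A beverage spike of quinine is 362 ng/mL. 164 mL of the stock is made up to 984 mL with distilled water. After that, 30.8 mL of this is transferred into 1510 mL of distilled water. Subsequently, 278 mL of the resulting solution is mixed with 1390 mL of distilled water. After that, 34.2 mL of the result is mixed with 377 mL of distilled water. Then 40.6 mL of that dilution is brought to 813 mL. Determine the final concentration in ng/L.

Overall dilution factor = 6 × 50.03 × 6 × 12.02 × 20.02 = 4.34 × 10⁵.
362 ng/mL / 4.34 × 10⁵ = 8.35 × 10⁻⁴ ng/mL = 0.835 ng/L.

0.835 ng/L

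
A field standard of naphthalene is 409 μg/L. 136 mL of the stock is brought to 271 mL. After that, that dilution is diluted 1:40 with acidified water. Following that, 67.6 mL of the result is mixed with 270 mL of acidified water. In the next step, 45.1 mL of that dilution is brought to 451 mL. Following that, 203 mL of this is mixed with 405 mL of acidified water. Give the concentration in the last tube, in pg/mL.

34.3 pg/mL

Overall dilution factor = 1.993 × 40 × 4.994 × 10 × 2.995 = 1.19 × 10⁴.
409 μg/L / 1.19 × 10⁴ = 0.0343 μg/L = 34.3 pg/mL.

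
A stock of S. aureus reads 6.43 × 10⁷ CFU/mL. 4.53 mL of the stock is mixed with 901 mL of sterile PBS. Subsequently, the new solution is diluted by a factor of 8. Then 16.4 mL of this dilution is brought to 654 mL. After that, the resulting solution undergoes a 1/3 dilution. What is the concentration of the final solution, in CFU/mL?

Overall dilution factor = 199.9 × 8 × 39.88 × 3 = 1.91 × 10⁵.
6.43 × 10⁷ CFU/mL / 1.91 × 10⁵ = 336 CFU/mL.

336 CFU/mL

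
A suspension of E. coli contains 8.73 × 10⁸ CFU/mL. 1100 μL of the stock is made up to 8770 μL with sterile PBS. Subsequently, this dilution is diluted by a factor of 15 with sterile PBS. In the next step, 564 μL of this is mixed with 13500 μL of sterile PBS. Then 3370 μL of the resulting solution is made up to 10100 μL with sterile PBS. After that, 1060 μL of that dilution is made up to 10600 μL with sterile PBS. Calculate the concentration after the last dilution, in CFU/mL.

9770 CFU/mL

Overall dilution factor = 7.973 × 15 × 24.94 × 2.997 × 10 = 8.94 × 10⁴.
8.73 × 10⁸ CFU/mL / 8.94 × 10⁴ = 9770 CFU/mL.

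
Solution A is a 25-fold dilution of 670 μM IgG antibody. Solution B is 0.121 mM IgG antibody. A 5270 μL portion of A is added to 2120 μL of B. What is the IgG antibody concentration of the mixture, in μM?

C_A = 670 μM / 25 = 26.8 μM.
C_B = 0.121 mM = 121 μM.
C_mix = (C_A·V_A + C_B·V_B)/(V_A + V_B) = (26.8×5270 + 121×2120) / 7390 = 53.8 μM.

53.8 μM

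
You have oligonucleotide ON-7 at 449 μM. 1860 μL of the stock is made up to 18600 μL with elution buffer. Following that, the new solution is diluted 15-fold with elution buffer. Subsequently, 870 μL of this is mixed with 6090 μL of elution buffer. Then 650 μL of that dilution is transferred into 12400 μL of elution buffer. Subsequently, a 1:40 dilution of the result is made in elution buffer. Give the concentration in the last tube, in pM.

466 pM

Overall dilution factor = 10 × 15 × 8 × 20.08 × 40 = 9.64 × 10⁵.
449 μM / 9.64 × 10⁵ = 4.66 × 10⁻⁴ μM = 466 pM.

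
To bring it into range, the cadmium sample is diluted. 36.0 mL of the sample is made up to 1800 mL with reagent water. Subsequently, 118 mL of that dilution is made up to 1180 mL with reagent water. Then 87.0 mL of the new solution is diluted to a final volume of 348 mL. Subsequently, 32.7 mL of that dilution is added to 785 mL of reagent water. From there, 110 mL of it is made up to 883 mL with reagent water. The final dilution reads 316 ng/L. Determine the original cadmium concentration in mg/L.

Overall dilution factor = 50 × 10 × 4 × 25.01 × 8.027 = 4.01 × 10⁵.
Original = 316 ng/L × 4.01 × 10⁵ = 1.27 × 10⁸ ng/L = 127 mg/L.

127 mg/L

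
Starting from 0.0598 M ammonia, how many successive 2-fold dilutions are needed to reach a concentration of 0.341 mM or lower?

8

Need 2ⁿ ≥ 175, so n ≥ log(175)/log(2) = 7.45.
Minimum whole steps: n = 8.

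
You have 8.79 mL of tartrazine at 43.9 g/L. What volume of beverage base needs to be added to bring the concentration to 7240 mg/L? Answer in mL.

44.5 mL

7240 mg/L = 7.24 g/L.
V₂ = C₁V₁/C₂ = 43.9 × 8.79 / 7.24 = 53.3 mL.
Diluent to add = V₂ − V₁ = 53.3 − 8.79 = 44.5 mL.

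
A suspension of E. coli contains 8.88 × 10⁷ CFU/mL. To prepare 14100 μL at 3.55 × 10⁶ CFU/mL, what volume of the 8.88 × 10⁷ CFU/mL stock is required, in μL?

V₁ = C₂V₂/C₁ = 3.55 × 10⁶ × 14100 / 8.88 × 10⁷ = 564 μL.

564 μL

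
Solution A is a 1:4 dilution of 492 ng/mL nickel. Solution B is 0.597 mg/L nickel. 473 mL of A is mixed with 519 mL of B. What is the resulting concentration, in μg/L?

371 μg/L

C_A = 492 ng/mL / 4 = 123 ng/mL.
C_B = 0.597 mg/L = 597 ng/mL.
C_mix = (C_A·V_A + C_B·V_B)/(V_A + V_B) = (123×473 + 597×519) / 992.0 = 371 ng/mL = 371 μg/L.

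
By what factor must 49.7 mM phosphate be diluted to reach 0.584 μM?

Factor = C₀/C_target = 49.7 mM / 0.584 μM = 8.51 × 10⁴.

8.51 × 10⁴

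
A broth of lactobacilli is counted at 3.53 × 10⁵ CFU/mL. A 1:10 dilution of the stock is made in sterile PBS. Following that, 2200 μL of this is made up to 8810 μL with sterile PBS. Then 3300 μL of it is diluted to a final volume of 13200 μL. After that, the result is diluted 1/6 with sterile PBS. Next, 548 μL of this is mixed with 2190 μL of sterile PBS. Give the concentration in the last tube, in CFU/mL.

73.5 CFU/mL

Overall dilution factor = 10 × 4.005 × 4 × 6 × 4.996 = 4802.
3.53 × 10⁵ CFU/mL / 4802 = 73.5 CFU/mL.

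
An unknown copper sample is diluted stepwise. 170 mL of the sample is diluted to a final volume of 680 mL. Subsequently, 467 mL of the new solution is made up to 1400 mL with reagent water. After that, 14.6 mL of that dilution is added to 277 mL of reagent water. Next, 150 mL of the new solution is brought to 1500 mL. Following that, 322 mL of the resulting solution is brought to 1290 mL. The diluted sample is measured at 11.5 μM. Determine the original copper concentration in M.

0.110 M

Overall dilution factor = 4 × 2.998 × 19.97 × 10 × 4.006 = 9595.
Original = 11.5 μM × 9595 = 1.10 × 10⁵ μM = 0.110 M.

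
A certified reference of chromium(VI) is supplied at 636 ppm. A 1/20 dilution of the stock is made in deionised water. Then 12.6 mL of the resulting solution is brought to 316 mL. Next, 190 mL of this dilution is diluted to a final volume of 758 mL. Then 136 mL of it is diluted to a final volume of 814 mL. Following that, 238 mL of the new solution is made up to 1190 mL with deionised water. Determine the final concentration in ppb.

10.6 ppb

Overall dilution factor = 20 × 25.08 × 3.989 × 5.985 × 5 = 5.99 × 10⁴.
636 ppm / 5.99 × 10⁴ = 0.0106 ppm = 10.6 ppb.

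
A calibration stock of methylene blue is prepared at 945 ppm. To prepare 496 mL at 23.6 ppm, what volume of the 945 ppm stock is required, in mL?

12.4 mL

V₁ = C₂V₂/C₁ = 23.6 × 496 / 945 = 12.4 mL.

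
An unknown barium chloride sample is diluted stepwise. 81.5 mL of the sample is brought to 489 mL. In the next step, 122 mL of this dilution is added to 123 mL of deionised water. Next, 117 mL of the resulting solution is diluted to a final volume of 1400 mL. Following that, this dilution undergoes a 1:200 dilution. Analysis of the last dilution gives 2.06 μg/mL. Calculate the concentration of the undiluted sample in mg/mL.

59.4 mg/mL

Overall dilution factor = 6 × 2.008 × 11.97 × 200 = 2.88 × 10⁴.
Original = 2.06 μg/mL × 2.88 × 10⁴ = 5.94 × 10⁴ μg/mL = 59.4 mg/mL.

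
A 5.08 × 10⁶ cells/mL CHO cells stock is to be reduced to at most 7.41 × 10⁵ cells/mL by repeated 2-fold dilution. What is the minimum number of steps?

Need 2ⁿ ≥ 6.86, so n ≥ log(6.86)/log(2) = 2.78.
Minimum whole steps: n = 3.

3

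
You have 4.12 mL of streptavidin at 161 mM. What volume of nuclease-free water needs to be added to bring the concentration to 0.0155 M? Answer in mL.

38.7 mL

0.0155 M = 15.5 mM.
V₂ = C₁V₁/C₂ = 161 × 4.12 / 15.5 = 42.8 mL.
Diluent to add = V₂ − V₁ = 42.8 − 4.12 = 38.7 mL.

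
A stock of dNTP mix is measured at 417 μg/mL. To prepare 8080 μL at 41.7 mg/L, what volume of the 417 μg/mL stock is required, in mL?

0.808 mL

41.7 mg/L = 41.7 μg/mL.
V₁ = C₂V₂/C₁ = 41.7 × 8080 / 417 = 808 μL = 0.808 mL.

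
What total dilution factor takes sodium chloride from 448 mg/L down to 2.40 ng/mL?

1.87 × 10⁵

Factor = C₀/C_target = 448 mg/L / 2.40 ng/mL = 1.87 × 10⁵.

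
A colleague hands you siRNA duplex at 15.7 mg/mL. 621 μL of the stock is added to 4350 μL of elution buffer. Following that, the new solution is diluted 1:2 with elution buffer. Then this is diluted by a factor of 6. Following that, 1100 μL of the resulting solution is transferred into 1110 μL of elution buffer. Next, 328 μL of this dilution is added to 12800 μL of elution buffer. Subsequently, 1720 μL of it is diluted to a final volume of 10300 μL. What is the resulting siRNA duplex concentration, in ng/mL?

Overall dilution factor = 8.005 × 2 × 6 × 2.009 × 40.02 × 5.988 = 4.63 × 10⁴.
15.7 mg/mL / 4.63 × 10⁴ = 3.39 × 10⁻⁴ mg/mL = 339 ng/mL.

339 ng/mL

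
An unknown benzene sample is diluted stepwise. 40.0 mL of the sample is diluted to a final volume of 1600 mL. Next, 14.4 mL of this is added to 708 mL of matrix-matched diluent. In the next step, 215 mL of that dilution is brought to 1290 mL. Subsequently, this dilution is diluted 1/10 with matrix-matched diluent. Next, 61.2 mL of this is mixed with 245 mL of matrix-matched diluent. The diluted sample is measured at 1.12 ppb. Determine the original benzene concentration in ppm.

Overall dilution factor = 40 × 50.17 × 6 × 10 × 5.003 = 6.02 × 10⁵.
Original = 1.12 ppb × 6.02 × 10⁵ = 6.75 × 10⁵ ppb = 675 ppm.

675 ppm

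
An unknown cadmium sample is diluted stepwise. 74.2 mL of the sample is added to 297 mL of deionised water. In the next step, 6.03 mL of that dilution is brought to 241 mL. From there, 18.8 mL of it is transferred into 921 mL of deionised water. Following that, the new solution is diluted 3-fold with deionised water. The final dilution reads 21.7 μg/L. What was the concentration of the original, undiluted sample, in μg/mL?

Overall dilution factor = 5.003 × 39.97 × 49.99 × 3 = 3.00 × 10⁴.
Original = 21.7 μg/L × 3.00 × 10⁴ = 6.51 × 10⁵ μg/L = 651 μg/mL.

651 μg/mL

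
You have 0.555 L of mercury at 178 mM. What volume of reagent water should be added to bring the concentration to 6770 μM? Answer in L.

6770 μM = 6.77 mM.
V₂ = C₁V₁/C₂ = 178 × 0.555 / 6.77 = 14.6 L.
Diluent to add = V₂ − V₁ = 14.6 − 0.555 = 14.0 L.

14.0 L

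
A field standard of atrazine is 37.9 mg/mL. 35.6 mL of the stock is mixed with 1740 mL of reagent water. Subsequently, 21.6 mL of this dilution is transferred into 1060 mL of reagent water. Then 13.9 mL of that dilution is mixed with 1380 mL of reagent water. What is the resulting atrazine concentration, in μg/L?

Overall dilution factor = 49.88 × 50.07 × 100.3 = 2.50 × 10⁵.
37.9 mg/mL / 2.50 × 10⁵ = 1.51 × 10⁻⁴ mg/mL = 151 μg/L.

151 μg/L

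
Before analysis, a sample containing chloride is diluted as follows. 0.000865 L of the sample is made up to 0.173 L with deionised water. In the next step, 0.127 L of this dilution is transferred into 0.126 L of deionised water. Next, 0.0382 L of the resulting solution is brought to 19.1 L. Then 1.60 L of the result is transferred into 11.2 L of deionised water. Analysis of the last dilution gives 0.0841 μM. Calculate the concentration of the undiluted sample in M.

Overall dilution factor = 200 × 1.992 × 500 × 8 = 1.59 × 10⁶.
Original = 0.0841 μM × 1.59 × 10⁶ = 1.34 × 10⁵ μM = 0.134 M.

0.134 M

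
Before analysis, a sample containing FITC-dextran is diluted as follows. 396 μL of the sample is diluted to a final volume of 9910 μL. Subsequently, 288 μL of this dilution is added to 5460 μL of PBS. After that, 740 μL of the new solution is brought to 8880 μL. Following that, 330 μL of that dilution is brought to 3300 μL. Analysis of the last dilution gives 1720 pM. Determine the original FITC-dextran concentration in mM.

Overall dilution factor = 25.03 × 19.96 × 12 × 10 = 5.99 × 10⁴.
Original = 1720 pM × 5.99 × 10⁴ = 1.03 × 10⁸ pM = 0.103 mM.

0.103 mM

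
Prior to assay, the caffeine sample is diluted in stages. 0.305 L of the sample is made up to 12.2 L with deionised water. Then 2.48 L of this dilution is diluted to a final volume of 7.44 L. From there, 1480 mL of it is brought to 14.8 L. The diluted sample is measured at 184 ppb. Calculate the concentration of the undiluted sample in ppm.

Overall dilution factor = 40 × 3 × 10 = 1200.
Original = 184 ppb × 1200 = 2.21 × 10⁵ ppb = 221 ppm.

221 ppm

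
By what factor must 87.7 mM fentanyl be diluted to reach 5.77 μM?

Factor = C₀/C_target = 87.7 mM / 5.77 μM = 1.52 × 10⁴.

1.52 × 10⁴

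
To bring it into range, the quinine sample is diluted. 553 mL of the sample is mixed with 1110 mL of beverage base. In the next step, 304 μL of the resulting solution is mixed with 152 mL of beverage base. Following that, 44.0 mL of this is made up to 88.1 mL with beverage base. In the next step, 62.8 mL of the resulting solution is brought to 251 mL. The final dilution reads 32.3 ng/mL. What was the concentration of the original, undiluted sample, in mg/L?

389 mg/L

Overall dilution factor = 3.007 × 501 × 2.002 × 3.997 = 1.21 × 10⁴.
Original = 32.3 ng/mL × 1.21 × 10⁴ = 3.89 × 10⁵ ng/mL = 389 mg/L.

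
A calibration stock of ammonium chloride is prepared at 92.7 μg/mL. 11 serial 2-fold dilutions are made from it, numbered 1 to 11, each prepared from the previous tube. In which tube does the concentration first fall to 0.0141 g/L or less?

Tube n has concentration 92.7 μg/mL / 2ⁿ.
Need 2ⁿ ≥ 92.7 μg/mL / 0.0141 g/L = 6.57, so n ≥ 2.72.
First such tube: n = 3.

tube 3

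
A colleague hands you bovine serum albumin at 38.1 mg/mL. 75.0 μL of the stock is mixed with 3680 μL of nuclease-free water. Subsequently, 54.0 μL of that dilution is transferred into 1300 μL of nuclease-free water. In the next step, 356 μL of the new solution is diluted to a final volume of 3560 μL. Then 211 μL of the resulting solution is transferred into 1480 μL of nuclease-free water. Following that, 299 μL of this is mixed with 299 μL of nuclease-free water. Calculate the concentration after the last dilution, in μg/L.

Overall dilution factor = 50.07 × 25.07 × 10 × 8.014 × 2 = 2.01 × 10⁵.
38.1 mg/mL / 2.01 × 10⁵ = 1.89 × 10⁻⁴ mg/mL = 189 μg/L.

189 μg/L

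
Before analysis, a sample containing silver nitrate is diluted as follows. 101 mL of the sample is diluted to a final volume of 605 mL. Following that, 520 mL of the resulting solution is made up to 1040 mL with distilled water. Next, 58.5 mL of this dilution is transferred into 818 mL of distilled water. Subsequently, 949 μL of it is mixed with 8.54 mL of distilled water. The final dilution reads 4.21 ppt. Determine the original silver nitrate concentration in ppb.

7.56 ppb

Overall dilution factor = 5.990 × 2 × 14.98 × 9.999 = 1795.
Original = 4.21 ppt × 1795 = 7556 ppt = 7.56 ppb.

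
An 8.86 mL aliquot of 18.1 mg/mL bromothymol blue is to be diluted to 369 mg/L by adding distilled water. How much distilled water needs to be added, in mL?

426 mL

369 mg/L = 0.369 mg/mL.
V₂ = C₁V₁/C₂ = 18.1 × 8.86 / 0.369 = 435 mL.
Diluent to add = V₂ − V₁ = 435 − 8.86 = 426 mL.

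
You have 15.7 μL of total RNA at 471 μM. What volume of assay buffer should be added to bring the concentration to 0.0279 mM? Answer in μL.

249 μL

0.0279 mM = 27.9 μM.
V₂ = C₁V₁/C₂ = 471 × 15.7 / 27.9 = 265 μL.
Diluent to add = V₂ − V₁ = 265 − 15.7 = 249 μL.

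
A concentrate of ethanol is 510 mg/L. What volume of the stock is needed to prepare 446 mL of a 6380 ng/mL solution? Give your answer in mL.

6380 ng/mL = 6.38 mg/L.
V₁ = C₂V₂/C₁ = 6.38 × 446 / 510 = 5.58 mL.

5.58 mL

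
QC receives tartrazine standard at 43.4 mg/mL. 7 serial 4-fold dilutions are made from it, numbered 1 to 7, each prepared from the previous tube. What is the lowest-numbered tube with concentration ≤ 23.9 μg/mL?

tube 6

Tube n has concentration 43.4 mg/mL / 4ⁿ.
Need 4ⁿ ≥ 43.4 mg/mL / 23.9 μg/mL = 1816, so n ≥ 5.41.
First such tube: n = 6.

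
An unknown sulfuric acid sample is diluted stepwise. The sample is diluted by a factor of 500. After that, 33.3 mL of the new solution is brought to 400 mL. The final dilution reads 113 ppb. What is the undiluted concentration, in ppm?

679 ppm

Overall dilution factor = 500 × 12.01 = 6006.
Original = 113 ppb × 6006 = 6.79 × 10⁵ ppb = 679 ppm.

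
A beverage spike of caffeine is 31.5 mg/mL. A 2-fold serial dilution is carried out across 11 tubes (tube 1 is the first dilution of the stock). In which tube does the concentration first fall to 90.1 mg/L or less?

tube 9

Tube n has concentration 31.5 mg/mL / 2ⁿ.
Need 2ⁿ ≥ 31.5 mg/mL / 90.1 mg/L = 350, so n ≥ 8.45.
First such tube: n = 9.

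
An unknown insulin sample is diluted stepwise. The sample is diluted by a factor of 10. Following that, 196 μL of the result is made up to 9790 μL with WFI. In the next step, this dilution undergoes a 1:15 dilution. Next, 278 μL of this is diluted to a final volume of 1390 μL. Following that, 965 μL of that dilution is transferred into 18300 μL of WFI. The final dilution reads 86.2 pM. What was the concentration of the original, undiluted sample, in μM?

64.5 μM

Overall dilution factor = 10 × 49.95 × 15 × 5 × 19.96 = 7.48 × 10⁵.
Original = 86.2 pM × 7.48 × 10⁵ = 6.45 × 10⁷ pM = 64.5 μM.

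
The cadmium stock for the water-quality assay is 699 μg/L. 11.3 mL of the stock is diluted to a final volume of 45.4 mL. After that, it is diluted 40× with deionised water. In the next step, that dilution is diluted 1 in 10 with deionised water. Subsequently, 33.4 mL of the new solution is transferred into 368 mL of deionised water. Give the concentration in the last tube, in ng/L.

36.2 ng/L

Overall dilution factor = 4.018 × 40 × 10 × 12.02 = 1.93 × 10⁴.
699 μg/L / 1.93 × 10⁴ = 0.0362 μg/L = 36.2 ng/L.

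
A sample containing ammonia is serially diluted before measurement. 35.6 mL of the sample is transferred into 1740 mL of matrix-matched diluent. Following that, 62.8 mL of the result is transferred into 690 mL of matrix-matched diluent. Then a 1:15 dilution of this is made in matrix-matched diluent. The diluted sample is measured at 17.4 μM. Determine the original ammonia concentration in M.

0.156 M

Overall dilution factor = 49.88 × 11.99 × 15 = 8968.
Original = 17.4 μM × 8968 = 1.56 × 10⁵ μM = 0.156 M.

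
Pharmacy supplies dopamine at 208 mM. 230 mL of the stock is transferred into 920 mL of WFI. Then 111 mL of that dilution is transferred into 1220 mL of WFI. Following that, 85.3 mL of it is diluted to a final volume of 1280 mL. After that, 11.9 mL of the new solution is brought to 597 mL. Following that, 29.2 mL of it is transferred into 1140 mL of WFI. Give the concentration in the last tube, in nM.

Overall dilution factor = 5 × 11.99 × 15.01 × 50.17 × 40.04 = 1.81 × 10⁶.
208 mM / 1.81 × 10⁶ = 1.15 × 10⁻⁴ mM = 115 nM.

115 nM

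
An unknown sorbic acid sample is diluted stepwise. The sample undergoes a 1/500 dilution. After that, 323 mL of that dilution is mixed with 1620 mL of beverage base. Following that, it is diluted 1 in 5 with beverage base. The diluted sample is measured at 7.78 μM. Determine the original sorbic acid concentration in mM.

117 mM

Overall dilution factor = 500 × 6.015 × 5 = 1.50 × 10⁴.
Original = 7.78 μM × 1.50 × 10⁴ = 1.17 × 10⁵ μM = 117 mM.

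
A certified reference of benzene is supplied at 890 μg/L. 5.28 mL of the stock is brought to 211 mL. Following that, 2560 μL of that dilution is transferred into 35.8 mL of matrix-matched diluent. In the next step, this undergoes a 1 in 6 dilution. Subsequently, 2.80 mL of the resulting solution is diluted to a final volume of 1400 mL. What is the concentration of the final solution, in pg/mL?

Overall dilution factor = 39.96 × 14.98 × 6 × 500 = 1.80 × 10⁶.
890 μg/L / 1.80 × 10⁶ = 4.95 × 10⁻⁴ μg/L = 0.495 pg/mL.

0.495 pg/mL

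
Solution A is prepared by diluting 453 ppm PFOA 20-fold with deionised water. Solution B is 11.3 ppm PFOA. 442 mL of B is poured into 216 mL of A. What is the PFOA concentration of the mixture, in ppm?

C_A = 453 ppm / 20 = 22.6 ppm.
C_mix = (C_A·V_A + C_B·V_B)/(V_A + V_B) = (22.6×216 + 11.3×442) / 658.0 = 15.0 ppm.

15.0 ppm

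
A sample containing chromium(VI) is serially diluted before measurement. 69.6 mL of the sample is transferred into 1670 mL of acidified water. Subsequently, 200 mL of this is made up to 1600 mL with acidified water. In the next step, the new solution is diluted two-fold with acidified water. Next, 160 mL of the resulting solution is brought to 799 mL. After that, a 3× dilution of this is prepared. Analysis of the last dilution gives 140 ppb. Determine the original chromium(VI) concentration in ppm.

839 ppm

Overall dilution factor = 24.99 × 8 × 2 × 4.994 × 3 = 5991.
Original = 140 ppb × 5991 = 8.39 × 10⁵ ppb = 839 ppm.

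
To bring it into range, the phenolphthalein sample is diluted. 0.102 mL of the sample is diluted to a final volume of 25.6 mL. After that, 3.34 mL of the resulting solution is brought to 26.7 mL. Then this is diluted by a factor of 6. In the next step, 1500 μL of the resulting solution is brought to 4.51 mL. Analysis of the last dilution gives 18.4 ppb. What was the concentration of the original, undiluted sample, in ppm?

Overall dilution factor = 251.0 × 7.994 × 6 × 3.007 = 3.62 × 10⁴.
Original = 18.4 ppb × 3.62 × 10⁴ = 6.66 × 10⁵ ppb = 666 ppm.

666 ppm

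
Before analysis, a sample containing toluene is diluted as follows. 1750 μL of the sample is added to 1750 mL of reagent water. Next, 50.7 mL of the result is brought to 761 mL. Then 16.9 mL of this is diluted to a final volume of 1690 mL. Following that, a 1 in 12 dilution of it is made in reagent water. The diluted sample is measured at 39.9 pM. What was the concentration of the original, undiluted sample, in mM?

0.719 mM

Overall dilution factor = 1001 × 15.01 × 100 × 12 = 1.80 × 10⁷.
Original = 39.9 pM × 1.80 × 10⁷ = 7.19 × 10⁸ pM = 0.719 mM.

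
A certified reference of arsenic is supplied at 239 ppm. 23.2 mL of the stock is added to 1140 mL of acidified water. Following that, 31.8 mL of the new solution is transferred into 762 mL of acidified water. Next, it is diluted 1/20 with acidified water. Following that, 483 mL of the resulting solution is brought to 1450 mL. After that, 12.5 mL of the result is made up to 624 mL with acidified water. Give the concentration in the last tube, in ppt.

63.7 ppt

Overall dilution factor = 50.14 × 24.96 × 20 × 3.002 × 49.92 = 3.75 × 10⁶.
239 ppm / 3.75 × 10⁶ = 6.37 × 10⁻⁵ ppm = 63.7 ppt.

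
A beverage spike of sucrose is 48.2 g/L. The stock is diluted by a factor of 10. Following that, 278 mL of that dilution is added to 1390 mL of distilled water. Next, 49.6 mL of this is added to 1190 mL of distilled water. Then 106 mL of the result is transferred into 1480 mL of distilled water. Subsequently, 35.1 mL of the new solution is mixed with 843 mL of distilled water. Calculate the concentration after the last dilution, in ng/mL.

Overall dilution factor = 10 × 6 × 24.99 × 14.96 × 25.02 = 5.61 × 10⁵.
48.2 g/L / 5.61 × 10⁵ = 8.59 × 10⁻⁵ g/L = 85.9 ng/mL.

85.9 ng/mL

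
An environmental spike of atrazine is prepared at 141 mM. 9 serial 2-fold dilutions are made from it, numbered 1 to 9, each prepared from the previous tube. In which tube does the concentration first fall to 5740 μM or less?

tube 5

Tube n has concentration 141 mM / 2ⁿ.
Need 2ⁿ ≥ 141 mM / 5740 μM = 24.6, so n ≥ 4.62.
First such tube: n = 5.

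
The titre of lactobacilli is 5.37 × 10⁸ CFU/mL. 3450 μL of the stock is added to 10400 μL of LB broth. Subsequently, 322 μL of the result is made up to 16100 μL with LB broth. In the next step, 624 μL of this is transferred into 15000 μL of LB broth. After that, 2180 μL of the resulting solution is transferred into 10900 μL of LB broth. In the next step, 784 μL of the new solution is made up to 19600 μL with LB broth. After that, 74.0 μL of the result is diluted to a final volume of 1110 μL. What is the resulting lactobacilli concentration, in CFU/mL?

Overall dilution factor = 4.014 × 50 × 25.04 × 6 × 25 × 15 = 1.13 × 10⁷.
5.37 × 10⁸ CFU/mL / 1.13 × 10⁷ = 47.5 CFU/mL.

47.5 CFU/mL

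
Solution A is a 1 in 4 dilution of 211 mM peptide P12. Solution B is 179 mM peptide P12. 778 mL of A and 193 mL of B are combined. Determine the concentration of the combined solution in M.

C_A = 211 mM / 4 = 52.8 mM.
C_mix = (C_A·V_A + C_B·V_B)/(V_A + V_B) = (52.8×778 + 179×193) / 971.0 = 77.8 mM = 0.0778 M.

0.0778 M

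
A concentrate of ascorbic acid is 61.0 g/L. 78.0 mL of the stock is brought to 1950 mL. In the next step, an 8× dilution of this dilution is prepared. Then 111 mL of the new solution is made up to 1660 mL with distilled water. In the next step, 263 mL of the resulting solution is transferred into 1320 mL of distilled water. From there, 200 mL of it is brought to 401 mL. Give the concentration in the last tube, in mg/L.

1.69 mg/L

Overall dilution factor = 25 × 8 × 14.95 × 6.019 × 2.005 = 3.61 × 10⁴.
61.0 g/L / 3.61 × 10⁴ = 1.69 × 10⁻³ g/L = 1.69 mg/L.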